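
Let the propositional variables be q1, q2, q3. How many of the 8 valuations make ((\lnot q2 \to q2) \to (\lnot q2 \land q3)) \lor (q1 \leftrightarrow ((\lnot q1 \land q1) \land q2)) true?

6

Initial set: {(((\lnot q2 \to q2) \to (\lnot q2 \land q3)) \lor (q1 \leftrightarrow ((\lnot q1 \land q1) \land q2)))}.
(((\lnot q2 \to q2) \to (\lnot q2 \land q3)) \lor (q1 \leftrightarrow ((\lnot q1 \land q1) \land q2))): β-rule — branch into ((\lnot q2 \to q2) \to (\lnot q2 \land q3))  //  (q1 \leftrightarrow ((\lnot q1 \land q1) \land q2)).
  branch 1 (add ((\lnot q2 \to q2) \to (\lnot q2 \land q3))):
    ((\lnot q2 \to q2) \to (\lnot q2 \land q3)): β-rule — branch into \lnot (\lnot q2 \to q2)  //  (\lnot q2 \land q3).
      branch 1.1 (add \lnot (\lnot q2 \to q2)):
        \lnot (\lnot q2 \to q2): α-rule — add \lnot q2, \lnot q2.
        ○ open, literals {q2=F}.
      branch 1.2 (add (\lnot q2 \land q3)):
        (\lnot q2 \land q3): α-rule — add \lnot q2, q3.
        ○ open, literals {q2=F, q3=T}.
  branch 2 (add (q1 \leftrightarrow ((\lnot q1 \land q1) \land q2))):
    (q1 \leftrightarrow ((\lnot q1 \land q1) \land q2)): β-rule — branch into q1, ((\lnot q1 \land q1) \land q2)  //  \lnot q1, \lnot ((\lnot q1 \land q1) \land q2).
      branch 2.1 (add q1, ((\lnot q1 \land q1) \land q2)):
        ((\lnot q1 \land q1) \land q2): α-rule — add (\lnot q1 \land q1), q2.
        (\lnot q1 \land q1): α-rule — add \lnot q1, q1.
        × closes — contains both q1 and \lnot q1.
      branch 2.2 (add \lnot q1, \lnot ((\lnot q1 \land q1) \land q2)):
        \lnot ((\lnot q1 \land q1) \land q2): β-rule — branch into \lnot (\lnot q1 \land q1)  //  \lnot q2.
          branch 2.2.1 (add \lnot (\lnot q1 \land q1)):
            \lnot (\lnot q1 \land q1): β-rule — branch into \lnot \lnot q1  //  \lnot q1.
              branch 2.2.1.1 (add \lnot \lnot q1):
                × closes — contains both q1 and \lnot q1.
              branch 2.2.1.2 (add \lnot q1):
                ○ open, literals {q1=F}.
          branch 2.2.2 (add \lnot q2):
            ○ open, literals {q1=F, q2=F}.
2 branches closed, 4 open.
Each open branch fixes some atoms; the unmentioned ones are free. Counting distinct full assignments: branch {q2=F} (q1, q3) contributes 4 new; branch {q2=F, q3=T} (q1) contributes 0 new; branch {q1=F} (q2, q3) contributes 2 new; branch {q1=F, q2=F} (q3) contributes 0 new. Total: 6.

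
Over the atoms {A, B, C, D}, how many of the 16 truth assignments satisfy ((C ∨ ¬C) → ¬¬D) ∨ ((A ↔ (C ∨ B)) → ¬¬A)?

15

Initial set: {(((C ∨ ¬C) → ¬¬D) ∨ ((A ↔ (C ∨ B)) → ¬¬A))}.
(((C ∨ ¬C) → ¬¬D) ∨ ((A ↔ (C ∨ B)) → ¬¬A)): β-rule — branch into ((C ∨ ¬C) → ¬¬D)  //  ((A ↔ (C ∨ B)) → ¬¬A).
  branch 1 (add ((C ∨ ¬C) → ¬¬D)):
    ((C ∨ ¬C) → ¬¬D): β-rule — branch into ¬(C ∨ ¬C)  //  ¬¬D.
      branch 1.1 (add ¬(C ∨ ¬C)):
        ¬(C ∨ ¬C): α-rule — add ¬C, ¬¬C.
        × closes — contains both C and ¬C.
      branch 1.2 (add ¬¬D):
        ¬¬D: drop double negation, giving D.
        ○ open, literals {D=T}.
  branch 2 (add ((A ↔ (C ∨ B)) → ¬¬A)):
    ((A ↔ (C ∨ B)) → ¬¬A): β-rule — branch into ¬(A ↔ (C ∨ B))  //  ¬¬A.
      branch 2.1 (add ¬(A ↔ (C ∨ B))):
        ¬(A ↔ (C ∨ B)): β-rule — branch into A, ¬(C ∨ B)  //  ¬A, (C ∨ B).
          branch 2.1.1 (add A, ¬(C ∨ B)):
            ¬(C ∨ B): α-rule — add ¬C, ¬B.
            ○ open, literals {A=T, B=F, C=F}.
          branch 2.1.2 (add ¬A, (C ∨ B)):
            (C ∨ B): β-rule — branch into C  //  B.
              branch 2.1.2.1 (add C):
                ○ open, literals {A=F, C=T}.
              branch 2.1.2.2 (add B):
                ○ open, literals {A=F, B=T}.
      branch 2.2 (add ¬¬A):
        ¬¬A: drop double negation, giving A.
        ○ open, literals {A=T}.
1 branch closed, 5 open.
Each open branch fixes some atoms; the unmentioned ones are free. Counting distinct full assignments: branch {D=T} (A, B, C) contributes 8 new; branch {A=T, B=F, C=F} (D) contributes 1 new; branch {A=F, C=T} (B, D) contributes 2 new; branch {A=F, B=T} (C, D) contributes 1 new; branch {A=T} (B, C, D) contributes 3 new. Total: 15.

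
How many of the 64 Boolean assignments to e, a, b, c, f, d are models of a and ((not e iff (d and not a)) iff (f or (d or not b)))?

Initial set: {(a and ((not e iff (d and not a)) iff (f or (d or not b))))}.
(a and ((not e iff (d and not a)) iff (f or (d or not b)))): α-rule — add a, ((not e iff (d and not a)) iff (f or (d or not b))).
((not e iff (d and not a)) iff (f or (d or not b))): β-rule — branch into (not e iff (d and not a)), (f or (d or not b))  //  not (not e iff (d and not a)), not (f or (d or not b)).
  branch 1 (add (not e iff (d and not a)), (f or (d or not b))):
    (not e iff (d and not a)): β-rule — branch into not e, (d and not a)  //  not not e, not (d and not a).
      branch 1.1 (add not e, (d and not a)):
        (d and not a): α-rule — add d, not a.
        × closes — contains both a and not a.
      branch 1.2 (add not not e, not (d and not a)):
        (f or (d or not b)): β-rule — branch into f  //  (d or not b).
          branch 1.2.1 (add f):
            not (d and not a): β-rule — branch into not d  //  not not a.
              branch 1.2.1.1 (add not d):
                ○ open, literals {a=1, d=0, e=1, f=1}.
              branch 1.2.1.2 (add not not a):
                ○ open, literals {a=1, e=1, f=1}.
          branch 1.2.2 (add (d or not b)):
            not (d and not a): β-rule — branch into not d  //  not not a.
              branch 1.2.2.1 (add not d):
                (d or not b): β-rule — branch into d  //  not b.
                  branch 1.2.2.1.1 (add d):
                    × closes — contains both d and not d.
                  branch 1.2.2.1.2 (add not b):
                    ○ open, literals {a=1, b=0, d=0, e=1}.
              branch 1.2.2.2 (add not not a):
                (d or not b): β-rule — branch into d  //  not b.
                  branch 1.2.2.2.1 (add d):
                    ○ open, literals {a=1, d=1, e=1}.
                  branch 1.2.2.2.2 (add not b):
                    ○ open, literals {a=1, b=0, e=1}.
  branch 2 (add not (not e iff (d and not a)), not (f or (d or not b))):
    not (f or (d or not b)): α-rule — add not f, not (d or not b).
    not (d or not b): α-rule — add not d, not not b.
    not (not e iff (d and not a)): β-rule — branch into not e, not (d and not a)  //  not not e, (d and not a).
      branch 2.1 (add not e, not (d and not a)):
        not (d and not a): β-rule — branch into not d  //  not not a.
          branch 2.1.1 (add not d):
            ○ open, literals {a=1, b=1, d=0, e=0, f=0}.
          branch 2.1.2 (add not not a):
            ○ open, literals {a=1, b=1, d=0, e=0, f=0}.
      branch 2.2 (add not not e, (d and not a)):
        (d and not a): α-rule — add d, not a.
        × closes — contains both d and not d.
3 branches closed, 7 open.
Each open branch fixes some atoms; the unmentioned ones are free. Counting distinct full assignments: branch {a=1, d=0, e=1, f=1} (b, c) contributes 4 new; branch {a=1, e=1, f=1} (b, c, d) contributes 4 new; branch {a=1, b=0, d=0, e=1} (c, f) contributes 2 new; branch {a=1, d=1, e=1} (b, c, f) contributes 4 new; branch {a=1, b=0, e=1} (c, f, d) contributes 0 new; branch {a=1, b=1, d=0, e=0, f=0} (c) contributes 2 new; branch {a=1, b=1, d=0, e=0, f=0} (c) contributes 0 new. Total: 16.

16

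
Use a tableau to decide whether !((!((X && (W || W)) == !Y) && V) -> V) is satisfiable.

Unsatisfiable

Initial set: {T !((!((X && (W || W)) == !Y) && V) -> V)}.
T !((!((X && (W || W)) == !Y) && V) -> V): α-rule — add T (!((X && (W || W)) == !Y) && V), F V.
T (!((X && (W || W)) == !Y) && V): α-rule — add T !((X && (W || W)) == !Y), T V.
× closes — contains both V and !V.
All 1 branch closes.
Every branch closed; the formula is unsatisfiable.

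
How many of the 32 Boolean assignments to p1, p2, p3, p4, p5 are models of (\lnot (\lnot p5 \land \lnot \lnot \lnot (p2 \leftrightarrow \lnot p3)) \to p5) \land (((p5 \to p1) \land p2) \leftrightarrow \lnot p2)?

Initial set: {((\lnot (\lnot p5 \land \lnot \lnot \lnot (p2 \leftrightarrow \lnot p3)) \to p5) \land (((p5 \to p1) \land p2) \leftrightarrow \lnot p2))}.
((\lnot (\lnot p5 \land \lnot \lnot \lnot (p2 \leftrightarrow \lnot p3)) \to p5) \land (((p5 \to p1) \land p2) \leftrightarrow \lnot p2)): α-rule — add (\lnot (\lnot p5 \land \lnot \lnot \lnot (p2 \leftrightarrow \lnot p3)) \to p5), (((p5 \to p1) \land p2) \leftrightarrow \lnot p2).
(\lnot (\lnot p5 \land \lnot \lnot \lnot (p2 \leftrightarrow \lnot p3)) \to p5): β-rule — branch into \lnot \lnot (\lnot p5 \land \lnot \lnot \lnot (p2 \leftrightarrow \lnot p3))  //  p5.
  branch 1 (add \lnot \lnot (\lnot p5 \land \lnot \lnot \lnot (p2 \leftrightarrow \lnot p3))):
    \lnot \lnot (\lnot p5 \land \lnot \lnot \lnot (p2 \leftrightarrow \lnot p3)): α-rule — add \lnot p5, \lnot \lnot \lnot (p2 \leftrightarrow \lnot p3).
    \lnot \lnot \lnot (p2 \leftrightarrow \lnot p3): drop double negation, giving \lnot (p2 \leftrightarrow \lnot p3).
    (((p5 \to p1) \land p2) \leftrightarrow \lnot p2): β-rule — branch into ((p5 \to p1) \land p2), \lnot p2  //  \lnot ((p5 \to p1) \land p2), \lnot \lnot p2.
      branch 1.1 (add ((p5 \to p1) \land p2), \lnot p2):
        ((p5 \to p1) \land p2): α-rule — add (p5 \to p1), p2.
        × closes — contains both p2 and \lnot p2.
      branch 1.2 (add \lnot ((p5 \to p1) \land p2), \lnot \lnot p2):
        \lnot (p2 \leftrightarrow \lnot p3): β-rule — branch into p2, \lnot \lnot p3  //  \lnot p2, \lnot p3.
          branch 1.2.1 (add p2, \lnot \lnot p3):
            \lnot ((p5 \to p1) \land p2): β-rule — branch into \lnot (p5 \to p1)  //  \lnot p2.
              branch 1.2.1.1 (add \lnot (p5 \to p1)):
                \lnot (p5 \to p1): α-rule — add p5, \lnot p1.
                × closes — contains both p5 and \lnot p5.
              branch 1.2.1.2 (add \lnot p2):
                × closes — contains both p2 and \lnot p2.
          branch 1.2.2 (add \lnot p2, \lnot p3):
            × closes — contains both p2 and \lnot p2.
  branch 2 (add p5):
    (((p5 \to p1) \land p2) \leftrightarrow \lnot p2): β-rule — branch into ((p5 \to p1) \land p2), \lnot p2  //  \lnot ((p5 \to p1) \land p2), \lnot \lnot p2.
      branch 2.1 (add ((p5 \to p1) \land p2), \lnot p2):
        ((p5 \to p1) \land p2): α-rule — add (p5 \to p1), p2.
        × closes — contains both p2 and \lnot p2.
      branch 2.2 (add \lnot ((p5 \to p1) \land p2), \lnot \lnot p2):
        \lnot ((p5 \to p1) \land p2): β-rule — branch into \lnot (p5 \to p1)  //  \lnot p2.
          branch 2.2.1 (add \lnot (p5 \to p1)):
            \lnot (p5 \to p1): α-rule — add p5, \lnot p1.
            ○ open, literals {p1=false, p2=true, p5=true}.
          branch 2.2.2 (add \lnot p2):
            × closes — contains both p2 and \lnot p2.
6 branches closed, 1 open.
Each open branch fixes some atoms; the unmentioned ones are free. Counting distinct full assignments: branch {p1=false, p2=true, p5=true} (p3, p4) contributes 4 new. Total: 4.

4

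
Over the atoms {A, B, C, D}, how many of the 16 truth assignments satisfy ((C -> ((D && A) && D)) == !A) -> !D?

14

Initial set: {(((C -> ((D && A) && D)) == !A) -> !D)}.
(((C -> ((D && A) && D)) == !A) -> !D): β-rule — branch into !((C -> ((D && A) && D)) == !A)  //  !D.
  branch 1 (add !((C -> ((D && A) && D)) == !A)):
    !((C -> ((D && A) && D)) == !A): β-rule — branch into (C -> ((D && A) && D)), !!A  //  !(C -> ((D && A) && D)), !A.
      branch 1.1 (add (C -> ((D && A) && D)), !!A):
        (C -> ((D && A) && D)): β-rule — branch into !C  //  ((D && A) && D).
          branch 1.1.1 (add !C):
            ○ open, literals {A=T, C=F}.
          branch 1.1.2 (add ((D && A) && D)):
            ((D && A) && D): α-rule — add (D && A), D.
            (D && A): α-rule — add D, A.
            ○ open, literals {A=T, D=T}.
      branch 1.2 (add !(C -> ((D && A) && D)), !A):
        !(C -> ((D && A) && D)): α-rule — add C, !((D && A) && D).
        !((D && A) && D): β-rule — branch into !(D && A)  //  !D.
          branch 1.2.1 (add !(D && A)):
            !(D && A): β-rule — branch into !D  //  !A.
              branch 1.2.1.1 (add !D):
                ○ open, literals {A=F, C=T, D=F}.
              branch 1.2.1.2 (add !A):
                ○ open, literals {A=F, C=T}.
          branch 1.2.2 (add !D):
            ○ open, literals {A=F, C=T, D=F}.
  branch 2 (add !D):
    ○ open, literals {D=F}.
0 branches closed, 6 open.
Each open branch fixes some atoms; the unmentioned ones are free. Counting distinct full assignments: branch {A=T, C=F} (B, D) contributes 4 new; branch {A=T, D=T} (B, C) contributes 2 new; branch {A=F, C=T, D=F} (B) contributes 2 new; branch {A=F, C=T} (B, D) contributes 2 new; branch {A=F, C=T, D=F} (B) contributes 0 new; branch {D=F} (A, B, C) contributes 4 new. Total: 14.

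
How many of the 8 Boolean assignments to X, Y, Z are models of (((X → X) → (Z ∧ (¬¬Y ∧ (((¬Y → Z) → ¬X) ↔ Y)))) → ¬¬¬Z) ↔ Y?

Initial set: {((((X → X) → (Z ∧ (¬¬Y ∧ (((¬Y → Z) → ¬X) ↔ Y)))) → ¬¬¬Z) ↔ Y)}.
((((X → X) → (Z ∧ (¬¬Y ∧ (((¬Y → Z) → ¬X) ↔ Y)))) → ¬¬¬Z) ↔ Y): β-rule — branch into (((X → X) → (Z ∧ (¬¬Y ∧ (((¬Y → Z) → ¬X) ↔ Y)))) → ¬¬¬Z), Y  //  ¬(((X → X) → (Z ∧ (¬¬Y ∧ (((¬Y → Z) → ¬X) ↔ Y)))) → ¬¬¬Z), ¬Y.
  branch 1 (add (((X → X) → (Z ∧ (¬¬Y ∧ (((¬Y → Z) → ¬X) ↔ Y)))) → ¬¬¬Z), Y):
    (((X → X) → (Z ∧ (¬¬Y ∧ (((¬Y → Z) → ¬X) ↔ Y)))) → ¬¬¬Z): β-rule — branch into ¬((X → X) → (Z ∧ (¬¬Y ∧ (((¬Y → Z) → ¬X) ↔ Y))))  //  ¬¬¬Z.
      branch 1.1 (add ¬((X → X) → (Z ∧ (¬¬Y ∧ (((¬Y → Z) → ¬X) ↔ Y))))):
        ¬((X → X) → (Z ∧ (¬¬Y ∧ (((¬Y → Z) → ¬X) ↔ Y)))): α-rule — add (X → X), ¬(Z ∧ (¬¬Y ∧ (((¬Y → Z) → ¬X) ↔ Y))).
        (X → X): β-rule — branch into ¬X  //  X.
          branch 1.1.1 (add ¬X):
            ¬(Z ∧ (¬¬Y ∧ (((¬Y → Z) → ¬X) ↔ Y))): β-rule — branch into ¬Z  //  ¬(¬¬Y ∧ (((¬Y → Z) → ¬X) ↔ Y)).
              branch 1.1.1.1 (add ¬Z):
                ○ open, literals {X=0, Y=1, Z=0}.
              branch 1.1.1.2 (add ¬(¬¬Y ∧ (((¬Y → Z) → ¬X) ↔ Y))):
                ¬(¬¬Y ∧ (((¬Y → Z) → ¬X) ↔ Y)): β-rule — branch into ¬¬¬Y  //  ¬(((¬Y → Z) → ¬X) ↔ Y).
                  branch 1.1.1.2.1 (add ¬¬¬Y):
                    ¬¬¬Y: drop double negation, giving ¬Y.
                    × closes — contains both Y and ¬Y.
                  branch 1.1.1.2.2 (add ¬(((¬Y → Z) → ¬X) ↔ Y)):
                    ¬(((¬Y → Z) → ¬X) ↔ Y): β-rule — branch into ((¬Y → Z) → ¬X), ¬Y  //  ¬((¬Y → Z) → ¬X), Y.
                      branch 1.1.1.2.2.1 (add ((¬Y → Z) → ¬X), ¬Y):
                        × closes — contains both Y and ¬Y.
                      branch 1.1.1.2.2.2 (add ¬((¬Y → Z) → ¬X), Y):
                        ¬((¬Y → Z) → ¬X): α-rule — add (¬Y → Z), ¬¬X.
                        × closes — contains both X and ¬X.
          branch 1.1.2 (add X):
            ¬(Z ∧ (¬¬Y ∧ (((¬Y → Z) → ¬X) ↔ Y))): β-rule — branch into ¬Z  //  ¬(¬¬Y ∧ (((¬Y → Z) → ¬X) ↔ Y)).
              branch 1.1.2.1 (add ¬Z):
                ○ open, literals {X=1, Y=1, Z=0}.
              branch 1.1.2.2 (add ¬(¬¬Y ∧ (((¬Y → Z) → ¬X) ↔ Y))):
                ¬(¬¬Y ∧ (((¬Y → Z) → ¬X) ↔ Y)): β-rule — branch into ¬¬¬Y  //  ¬(((¬Y → Z) → ¬X) ↔ Y).
                  branch 1.1.2.2.1 (add ¬¬¬Y):
                    ¬¬¬Y: drop double negation, giving ¬Y.
                    × closes — contains both Y and ¬Y.
                  branch 1.1.2.2.2 (add ¬(((¬Y → Z) → ¬X) ↔ Y)):
                    ¬(((¬Y → Z) → ¬X) ↔ Y): β-rule — branch into ((¬Y → Z) → ¬X), ¬Y  //  ¬((¬Y → Z) → ¬X), Y.
                      branch 1.1.2.2.2.1 (add ((¬Y → Z) → ¬X), ¬Y):
                        × closes — contains both Y and ¬Y.
                      branch 1.1.2.2.2.2 (add ¬((¬Y → Z) → ¬X), Y):
                        ¬((¬Y → Z) → ¬X): α-rule — add (¬Y → Z), ¬¬X.
                        (¬Y → Z): β-rule — branch into ¬¬Y  //  Z.
                          branch 1.1.2.2.2.2.1 (add ¬¬Y):
                            ○ open, literals {X=1, Y=1}.
                          branch 1.1.2.2.2.2.2 (add Z):
                            ○ open, literals {X=1, Y=1, Z=1}.
      branch 1.2 (add ¬¬¬Z):
        ¬¬¬Z: drop double negation, giving ¬Z.
        ○ open, literals {Y=1, Z=0}.
  branch 2 (add ¬(((X → X) → (Z ∧ (¬¬Y ∧ (((¬Y → Z) → ¬X) ↔ Y)))) → ¬¬¬Z), ¬Y):
    ¬(((X → X) → (Z ∧ (¬¬Y ∧ (((¬Y → Z) → ¬X) ↔ Y)))) → ¬¬¬Z): α-rule — add ((X → X) → (Z ∧ (¬¬Y ∧ (((¬Y → Z) → ¬X) ↔ Y)))), ¬¬¬¬Z.
    ¬¬¬¬Z: drop double negation, giving ¬¬Z.
    ((X → X) → (Z ∧ (¬¬Y ∧ (((¬Y → Z) → ¬X) ↔ Y)))): β-rule — branch into ¬(X → X)  //  (Z ∧ (¬¬Y ∧ (((¬Y → Z) → ¬X) ↔ Y))).
      branch 2.1 (add ¬(X → X)):
        ¬(X → X): α-rule — add X, ¬X.
        × closes — contains both X and ¬X.
      branch 2.2 (add (Z ∧ (¬¬Y ∧ (((¬Y → Z) → ¬X) ↔ Y)))):
        (Z ∧ (¬¬Y ∧ (((¬Y → Z) → ¬X) ↔ Y))): α-rule — add Z, (¬¬Y ∧ (((¬Y → Z) → ¬X) ↔ Y)).
        (¬¬Y ∧ (((¬Y → Z) → ¬X) ↔ Y)): α-rule — add ¬¬Y, (((¬Y → Z) → ¬X) ↔ Y).
        ¬¬Y: drop double negation, giving Y.
        × closes — contains both Y and ¬Y.
7 branches closed, 5 open.
Each open branch fixes some atoms; the unmentioned ones are free. Counting distinct full assignments: branch {X=0, Y=1, Z=0} (none free) contributes 1 new; branch {X=1, Y=1, Z=0} (none free) contributes 1 new; branch {X=1, Y=1} (Z) contributes 1 new; branch {X=1, Y=1, Z=1} (none free) contributes 0 new; branch {Y=1, Z=0} (X) contributes 0 new. Total: 3.

3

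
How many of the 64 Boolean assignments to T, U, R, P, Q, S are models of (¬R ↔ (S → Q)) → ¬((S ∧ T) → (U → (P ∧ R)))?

35

Initial set: {((¬R ↔ (S → Q)) → ¬((S ∧ T) → (U → (P ∧ R))))}.
((¬R ↔ (S → Q)) → ¬((S ∧ T) → (U → (P ∧ R)))): β-rule — branch into ¬(¬R ↔ (S → Q))  //  ¬((S ∧ T) → (U → (P ∧ R))).
  branch 1 (add ¬(¬R ↔ (S → Q))):
    ¬(¬R ↔ (S → Q)): β-rule — branch into ¬R, ¬(S → Q)  //  ¬¬R, (S → Q).
      branch 1.1 (add ¬R, ¬(S → Q)):
        ¬(S → Q): α-rule — add S, ¬Q.
        ○ open, literals {Q=F, R=F, S=T}.
      branch 1.2 (add ¬¬R, (S → Q)):
        (S → Q): β-rule — branch into ¬S  //  Q.
          branch 1.2.1 (add ¬S):
            ○ open, literals {R=T, S=F}.
          branch 1.2.2 (add Q):
            ○ open, literals {Q=T, R=T}.
  branch 2 (add ¬((S ∧ T) → (U → (P ∧ R)))):
    ¬((S ∧ T) → (U → (P ∧ R))): α-rule — add (S ∧ T), ¬(U → (P ∧ R)).
    (S ∧ T): α-rule — add S, T.
    ¬(U → (P ∧ R)): α-rule — add U, ¬(P ∧ R).
    ¬(P ∧ R): β-rule — branch into ¬P  //  ¬R.
      branch 2.1 (add ¬P):
        ○ open, literals {P=F, S=T, T=T, U=T}.
      branch 2.2 (add ¬R):
        ○ open, literals {R=F, S=T, T=T, U=T}.
0 branches closed, 5 open.
Each open branch fixes some atoms; the unmentioned ones are free. Counting distinct full assignments: branch {Q=F, R=F, S=T} (T, U, P) contributes 8 new; branch {R=T, S=F} (T, U, P, Q) contributes 16 new; branch {Q=T, R=T} (T, U, P, S) contributes 8 new; branch {P=F, S=T, T=T, U=T} (R, Q) contributes 2 new; branch {R=F, S=T, T=T, U=T} (P, Q) contributes 1 new. Total: 35.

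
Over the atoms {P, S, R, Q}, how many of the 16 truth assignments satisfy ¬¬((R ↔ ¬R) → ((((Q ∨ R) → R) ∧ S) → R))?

Initial set: {¬¬((R ↔ ¬R) → ((((Q ∨ R) → R) ∧ S) → R))}.
¬¬((R ↔ ¬R) → ((((Q ∨ R) → R) ∧ S) → R)): drop double negation, giving ((R ↔ ¬R) → ((((Q ∨ R) → R) ∧ S) → R)).
((R ↔ ¬R) → ((((Q ∨ R) → R) ∧ S) → R)): β-rule — branch into ¬(R ↔ ¬R)  //  ((((Q ∨ R) → R) ∧ S) → R).
  branch 1 (add ¬(R ↔ ¬R)):
    ¬(R ↔ ¬R): β-rule — branch into R, ¬¬R  //  ¬R, ¬R.
      branch 1.1 (add R, ¬¬R):
        ○ open, literals {R=T}.
      branch 1.2 (add ¬R, ¬R):
        ○ open, literals {R=F}.
  branch 2 (add ((((Q ∨ R) → R) ∧ S) → R)):
    ((((Q ∨ R) → R) ∧ S) → R): β-rule — branch into ¬(((Q ∨ R) → R) ∧ S)  //  R.
      branch 2.1 (add ¬(((Q ∨ R) → R) ∧ S)):
        ¬(((Q ∨ R) → R) ∧ S): β-rule — branch into ¬((Q ∨ R) → R)  //  ¬S.
          branch 2.1.1 (add ¬((Q ∨ R) → R)):
            ¬((Q ∨ R) → R): α-rule — add (Q ∨ R), ¬R.
            (Q ∨ R): β-rule — branch into Q  //  R.
              branch 2.1.1.1 (add Q):
                ○ open, literals {Q=T, R=F}.
              branch 2.1.1.2 (add R):
                × closes — contains both R and ¬R.
          branch 2.1.2 (add ¬S):
            ○ open, literals {S=F}.
      branch 2.2 (add R):
        ○ open, literals {R=T}.
1 branch closed, 5 open.
Each open branch fixes some atoms; the unmentioned ones are free. Counting distinct full assignments: branch {R=T} (P, S, Q) contributes 8 new; branch {R=F} (P, S, Q) contributes 8 new; branch {Q=T, R=F} (P, S) contributes 0 new; branch {S=F} (P, R, Q) contributes 0 new; branch {R=T} (P, S, Q) contributes 0 new. Total: 16.

16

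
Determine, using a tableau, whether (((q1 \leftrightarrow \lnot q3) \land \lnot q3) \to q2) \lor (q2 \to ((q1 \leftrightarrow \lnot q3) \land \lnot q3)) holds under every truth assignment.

Valid

Assume the negation and expand:
Initial set: {\lnot ((((q1 \leftrightarrow \lnot q3) \land \lnot q3) \to q2) \lor (q2 \to ((q1 \leftrightarrow \lnot q3) \land \lnot q3)))}.
\lnot ((((q1 \leftrightarrow \lnot q3) \land \lnot q3) \to q2) \lor (q2 \to ((q1 \leftrightarrow \lnot q3) \land \lnot q3))): α-rule — add \lnot (((q1 \leftrightarrow \lnot q3) \land \lnot q3) \to q2), \lnot (q2 \to ((q1 \leftrightarrow \lnot q3) \land \lnot q3)).
\lnot (((q1 \leftrightarrow \lnot q3) \land \lnot q3) \to q2): α-rule — add ((q1 \leftrightarrow \lnot q3) \land \lnot q3), \lnot q2.
\lnot (q2 \to ((q1 \leftrightarrow \lnot q3) \land \lnot q3)): α-rule — add q2, \lnot ((q1 \leftrightarrow \lnot q3) \land \lnot q3).
× closes — contains both q2 and \lnot q2.
All 1 branch closes.
Every branch closed, so the negation is unsatisfiable and the formula is valid.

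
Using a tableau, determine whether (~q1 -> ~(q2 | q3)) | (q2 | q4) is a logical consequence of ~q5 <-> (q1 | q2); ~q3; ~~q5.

Yes

Initial set: {T (~q5 <-> (q1 | q2)); T ~q3; T ~~q5; F ((~q1 -> ~(q2 | q3)) | (q2 | q4))}.
T ~~q5: drop double negation, giving T q5.
F ((~q1 -> ~(q2 | q3)) | (q2 | q4)): α-rule — add F (~q1 -> ~(q2 | q3)), F (q2 | q4).
F (~q1 -> ~(q2 | q3)): α-rule — add T ~q1, F ~(q2 | q3).
F (q2 | q4): α-rule — add F q2, F q4.
T (~q5 <-> (q1 | q2)): β-rule — branch into T ~q5, T (q1 | q2)  //  F ~q5, F (q1 | q2).
  branch 1 (add T ~q5, T (q1 | q2)):
    × closes — contains both q5 and ~q5.
  branch 2 (add F ~q5, F (q1 | q2)):
    F (q1 | q2): α-rule — add F q1, F q2.
    F ~(q2 | q3): β-rule — branch into T q2  //  T q3.
      branch 2.1 (add T q2):
        × closes — contains both q2 and ~q2.
      branch 2.2 (add T q3):
        × closes — contains both q3 and ~q3.
All 3 branches close.
Every branch closed, so the premises entail the conclusion.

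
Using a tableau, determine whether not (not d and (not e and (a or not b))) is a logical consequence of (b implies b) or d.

Initial set: {((b implies b) or d); not not (not d and (not e and (a or not b)))}.
not not (not d and (not e and (a or not b))): α-rule — add not d, (not e and (a or not b)).
(not e and (a or not b)): α-rule — add not e, (a or not b).
((b implies b) or d): β-rule — branch into (b implies b)  //  d.
  branch 1 (add (b implies b)):
    (a or not b): β-rule — branch into a  //  not b.
      branch 1.1 (add a):
        (b implies b): β-rule — branch into not b  //  b.
          branch 1.1.1 (add not b):
            ○ open, literals {a=T, b=F, d=F, e=F}.
          branch 1.1.2 (add b):
            ○ open, literals {a=T, b=T, d=F, e=F}.
      branch 1.2 (add not b):
        (b implies b): β-rule — branch into not b  //  b.
          branch 1.2.1 (add not b):
            ○ open, literals {b=F, d=F, e=F}.
          branch 1.2.2 (add b):
            × closes — contains both b and not b.
  branch 2 (add d):
    × closes — contains both d and not d.
2 branches closed, 3 open.
An open branch gives a countermodel: a=T, b=F, d=F, e=F (unmentioned atoms arbitrary); the premises hold there but the conclusion fails.

No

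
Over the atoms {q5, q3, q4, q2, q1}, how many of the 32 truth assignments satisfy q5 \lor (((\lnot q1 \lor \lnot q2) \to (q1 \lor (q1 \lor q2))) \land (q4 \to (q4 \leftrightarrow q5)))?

22

Initial set: {T (q5 \lor (((\lnot q1 \lor \lnot q2) \to (q1 \lor (q1 \lor q2))) \land (q4 \to (q4 \leftrightarrow q5))))}.
T (q5 \lor (((\lnot q1 \lor \lnot q2) \to (q1 \lor (q1 \lor q2))) \land (q4 \to (q4 \leftrightarrow q5)))): β-rule — branch into T q5  //  T (((\lnot q1 \lor \lnot q2) \to (q1 \lor (q1 \lor q2))) \land (q4 \to (q4 \leftrightarrow q5))).
  branch 1 (add T q5):
    ○ open, literals {q5=true}.
  branch 2 (add T (((\lnot q1 \lor \lnot q2) \to (q1 \lor (q1 \lor q2))) \land (q4 \to (q4 \leftrightarrow q5)))):
    T (((\lnot q1 \lor \lnot q2) \to (q1 \lor (q1 \lor q2))) \land (q4 \to (q4 \leftrightarrow q5))): α-rule — add T ((\lnot q1 \lor \lnot q2) \to (q1 \lor (q1 \lor q2))), T (q4 \to (q4 \leftrightarrow q5)).
    T ((\lnot q1 \lor \lnot q2) \to (q1 \lor (q1 \lor q2))): β-rule — branch into F (\lnot q1 \lor \lnot q2)  //  T (q1 \lor (q1 \lor q2)).
      branch 2.1 (add F (\lnot q1 \lor \lnot q2)):
        F (\lnot q1 \lor \lnot q2): α-rule — add F \lnot q1, F \lnot q2.
        T (q4 \to (q4 \leftrightarrow q5)): β-rule — branch into F q4  //  T (q4 \leftrightarrow q5).
          branch 2.1.1 (add F q4):
            ○ open, literals {q1=true, q2=true, q4=false}.
          branch 2.1.2 (add T (q4 \leftrightarrow q5)):
            T (q4 \leftrightarrow q5): β-rule — branch into T q4, T q5  //  F q4, F q5.
              branch 2.1.2.1 (add T q4, T q5):
                ○ open, literals {q1=true, q2=true, q4=true, q5=true}.
              branch 2.1.2.2 (add F q4, F q5):
                ○ open, literals {q1=true, q2=true, q4=false, q5=false}.
      branch 2.2 (add T (q1 \lor (q1 \lor q2))):
        T (q4 \to (q4 \leftrightarrow q5)): β-rule — branch into F q4  //  T (q4 \leftrightarrow q5).
          branch 2.2.1 (add F q4):
            T (q1 \lor (q1 \lor q2)): β-rule — branch into T q1  //  T (q1 \lor q2).
              branch 2.2.1.1 (add T q1):
                ○ open, literals {q1=true, q4=false}.
              branch 2.2.1.2 (add T (q1 \lor q2)):
                T (q1 \lor q2): β-rule — branch into T q1  //  T q2.
                  branch 2.2.1.2.1 (add T q1):
                    ○ open, literals {q1=true, q4=false}.
                  branch 2.2.1.2.2 (add T q2):
                    ○ open, literals {q2=true, q4=false}.
          branch 2.2.2 (add T (q4 \leftrightarrow q5)):
            T (q1 \lor (q1 \lor q2)): β-rule — branch into T q1  //  T (q1 \lor q2).
              branch 2.2.2.1 (add T q1):
                T (q4 \leftrightarrow q5): β-rule — branch into T q4, T q5  //  F q4, F q5.
                  branch 2.2.2.1.1 (add T q4, T q5):
                    ○ open, literals {q1=true, q4=true, q5=true}.
                  branch 2.2.2.1.2 (add F q4, F q5):
                    ○ open, literals {q1=true, q4=false, q5=false}.
              branch 2.2.2.2 (add T (q1 \lor q2)):
                T (q4 \leftrightarrow q5): β-rule — branch into T q4, T q5  //  F q4, F q5.
                  branch 2.2.2.2.1 (add T q4, T q5):
                    T (q1 \lor q2): β-rule — branch into T q1  //  T q2.
                      branch 2.2.2.2.1.1 (add T q1):
                        ○ open, literals {q1=true, q4=true, q5=true}.
                      branch 2.2.2.2.1.2 (add T q2):
                        ○ open, literals {q2=true, q4=true, q5=true}.
                  branch 2.2.2.2.2 (add F q4, F q5):
                    T (q1 \lor q2): β-rule — branch into T q1  //  T q2.
                      branch 2.2.2.2.2.1 (add T q1):
                        ○ open, literals {q1=true, q4=false, q5=false}.
                      branch 2.2.2.2.2.2 (add T q2):
                        ○ open, literals {q2=true, q4=false, q5=false}.
0 branches closed, 13 open.
Each open branch fixes some atoms; the unmentioned ones are free. Counting distinct full assignments: branch {q5=true} (q3, q4, q2, q1) contributes 16 new; branch {q1=true, q2=true, q4=false} (q5, q3) contributes 2 new; branch {q1=true, q2=true, q4=true, q5=true} (q3) contributes 0 new; branch {q1=true, q2=true, q4=false, q5=false} (q3) contributes 0 new; branch {q1=true, q4=false} (q5, q3, q2) contributes 2 new; branch {q1=true, q4=false} (q5, q3, q2) contributes 0 new; branch {q2=true, q4=false} (q5, q3, q1) contributes 2 new; branch {q1=true, q4=true, q5=true} (q3, q2) contributes 0 new; branch {q1=true, q4=false, q5=false} (q3, q2) contributes 0 new; branch {q1=true, q4=true, q5=true} (q3, q2) contributes 0 new; branch {q2=true, q4=true, q5=true} (q3, q1) contributes 0 new; branch {q1=true, q4=false, q5=false} (q3, q2) contributes 0 new; branch {q2=true, q4=false, q5=false} (q3, q1) contributes 0 new. Total: 22.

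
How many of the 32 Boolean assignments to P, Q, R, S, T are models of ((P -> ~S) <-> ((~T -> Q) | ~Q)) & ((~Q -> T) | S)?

Initial set: {(((P -> ~S) <-> ((~T -> Q) | ~Q)) & ((~Q -> T) | S))}.
(((P -> ~S) <-> ((~T -> Q) | ~Q)) & ((~Q -> T) | S)): α-rule — add ((P -> ~S) <-> ((~T -> Q) | ~Q)), ((~Q -> T) | S).
((P -> ~S) <-> ((~T -> Q) | ~Q)): β-rule — branch into (P -> ~S), ((~T -> Q) | ~Q)  //  ~(P -> ~S), ~((~T -> Q) | ~Q).
  branch 1 (add (P -> ~S), ((~T -> Q) | ~Q)):
    ((~Q -> T) | S): β-rule — branch into (~Q -> T)  //  S.
      branch 1.1 (add (~Q -> T)):
        (P -> ~S): β-rule — branch into ~P  //  ~S.
          branch 1.1.1 (add ~P):
            ((~T -> Q) | ~Q): β-rule — branch into (~T -> Q)  //  ~Q.
              branch 1.1.1.1 (add (~T -> Q)):
                (~Q -> T): β-rule — branch into ~~Q  //  T.
                  branch 1.1.1.1.1 (add ~~Q):
                    (~T -> Q): β-rule — branch into ~~T  //  Q.
                      branch 1.1.1.1.1.1 (add ~~T):
                        ○ open, literals {P=0, Q=1, T=1}.
                      branch 1.1.1.1.1.2 (add Q):
                        ○ open, literals {P=0, Q=1}.
                  branch 1.1.1.1.2 (add T):
                    (~T -> Q): β-rule — branch into ~~T  //  Q.
                      branch 1.1.1.1.2.1 (add ~~T):
                        ○ open, literals {P=0, T=1}.
                      branch 1.1.1.1.2.2 (add Q):
                        ○ open, literals {P=0, Q=1, T=1}.
              branch 1.1.1.2 (add ~Q):
                (~Q -> T): β-rule — branch into ~~Q  //  T.
                  branch 1.1.1.2.1 (add ~~Q):
                    × closes — contains both Q and ~Q.
                  branch 1.1.1.2.2 (add T):
                    ○ open, literals {P=0, Q=0, T=1}.
          branch 1.1.2 (add ~S):
            ((~T -> Q) | ~Q): β-rule — branch into (~T -> Q)  //  ~Q.
              branch 1.1.2.1 (add (~T -> Q)):
                (~Q -> T): β-rule — branch into ~~Q  //  T.
                  branch 1.1.2.1.1 (add ~~Q):
                    (~T -> Q): β-rule — branch into ~~T  //  Q.
                      branch 1.1.2.1.1.1 (add ~~T):
                        ○ open, literals {Q=1, S=0, T=1}.
                      branch 1.1.2.1.1.2 (add Q):
                        ○ open, literals {Q=1, S=0}.
                  branch 1.1.2.1.2 (add T):
                    (~T -> Q): β-rule — branch into ~~T  //  Q.
                      branch 1.1.2.1.2.1 (add ~~T):
                        ○ open, literals {S=0, T=1}.
                      branch 1.1.2.1.2.2 (add Q):
                        ○ open, literals {Q=1, S=0, T=1}.
              branch 1.1.2.2 (add ~Q):
                (~Q -> T): β-rule — branch into ~~Q  //  T.
                  branch 1.1.2.2.1 (add ~~Q):
                    × closes — contains both Q and ~Q.
                  branch 1.1.2.2.2 (add T):
                    ○ open, literals {Q=0, S=0, T=1}.
      branch 1.2 (add S):
        (P -> ~S): β-rule — branch into ~P  //  ~S.
          branch 1.2.1 (add ~P):
            ((~T -> Q) | ~Q): β-rule — branch into (~T -> Q)  //  ~Q.
              branch 1.2.1.1 (add (~T -> Q)):
                (~T -> Q): β-rule — branch into ~~T  //  Q.
                  branch 1.2.1.1.1 (add ~~T):
                    ○ open, literals {P=0, S=1, T=1}.
                  branch 1.2.1.1.2 (add Q):
                    ○ open, literals {P=0, Q=1, S=1}.
              branch 1.2.1.2 (add ~Q):
                ○ open, literals {P=0, Q=0, S=1}.
          branch 1.2.2 (add ~S):
            × closes — contains both S and ~S.
  branch 2 (add ~(P -> ~S), ~((~T -> Q) | ~Q)):
    ~(P -> ~S): α-rule — add P, ~~S.
    ~((~T -> Q) | ~Q): α-rule — add ~(~T -> Q), ~~Q.
    ~(~T -> Q): α-rule — add ~T, ~Q.
    × closes — contains both Q and ~Q.
4 branches closed, 13 open.
Each open branch fixes some atoms; the unmentioned ones are free. Counting distinct full assignments: branch {P=0, Q=1, T=1} (R, S) contributes 4 new; branch {P=0, Q=1} (R, S, T) contributes 4 new; branch {P=0, T=1} (Q, R, S) contributes 4 new; branch {P=0, Q=1, T=1} (R, S) contributes 0 new; branch {P=0, Q=0, T=1} (R, S) contributes 0 new; branch {Q=1, S=0, T=1} (P, R) contributes 2 new; branch {Q=1, S=0} (P, R, T) contributes 2 new; branch {S=0, T=1} (P, Q, R) contributes 2 new; branch {Q=1, S=0, T=1} (P, R) contributes 0 new; branch {Q=0, S=0, T=1} (P, R) contributes 0 new; branch {P=0, S=1, T=1} (Q, R) contributes 0 new; branch {P=0, Q=1, S=1} (R, T) contributes 0 new; branch {P=0, Q=0, S=1} (R, T) contributes 2 new. Total: 20.

20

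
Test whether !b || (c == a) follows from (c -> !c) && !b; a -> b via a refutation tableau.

Initial set: {((c -> !c) && !b); (a -> b); !(!b || (c == a))}.
((c -> !c) && !b): α-rule — add (c -> !c), !b.
!(!b || (c == a)): α-rule — add !!b, !(c == a).
× closes — contains both b and !b.
All 1 branch closes.
Every branch closed, so the premises entail the conclusion.

Yes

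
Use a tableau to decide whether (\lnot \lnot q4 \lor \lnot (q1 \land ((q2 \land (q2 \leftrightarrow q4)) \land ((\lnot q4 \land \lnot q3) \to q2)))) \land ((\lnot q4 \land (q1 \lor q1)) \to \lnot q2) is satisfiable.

Satisfiable

Initial set: {((\lnot \lnot q4 \lor \lnot (q1 \land ((q2 \land (q2 \leftrightarrow q4)) \land ((\lnot q4 \land \lnot q3) \to q2)))) \land ((\lnot q4 \land (q1 \lor q1)) \to \lnot q2))}.
((\lnot \lnot q4 \lor \lnot (q1 \land ((q2 \land (q2 \leftrightarrow q4)) \land ((\lnot q4 \land \lnot q3) \to q2)))) \land ((\lnot q4 \land (q1 \lor q1)) \to \lnot q2)): α-rule — add (\lnot \lnot q4 \lor \lnot (q1 \land ((q2 \land (q2 \leftrightarrow q4)) \land ((\lnot q4 \land \lnot q3) \to q2)))), ((\lnot q4 \land (q1 \lor q1)) \to \lnot q2).
(\lnot \lnot q4 \lor \lnot (q1 \land ((q2 \land (q2 \leftrightarrow q4)) \land ((\lnot q4 \land \lnot q3) \to q2)))): β-rule — branch into \lnot \lnot q4  //  \lnot (q1 \land ((q2 \land (q2 \leftrightarrow q4)) \land ((\lnot q4 \land \lnot q3) \to q2))).
  branch 1 (add \lnot \lnot q4):
    \lnot \lnot q4: drop double negation, giving q4.
    ((\lnot q4 \land (q1 \lor q1)) \to \lnot q2): β-rule — branch into \lnot (\lnot q4 \land (q1 \lor q1))  //  \lnot q2.
      branch 1.1 (add \lnot (\lnot q4 \land (q1 \lor q1))):
        \lnot (\lnot q4 \land (q1 \lor q1)): β-rule — branch into \lnot \lnot q4  //  \lnot (q1 \lor q1).
          branch 1.1.1 (add \lnot \lnot q4):
            ○ open, literals {q4=true}.
          branch 1.1.2 (add \lnot (q1 \lor q1)):
            \lnot (q1 \lor q1): α-rule — add \lnot q1, \lnot q1.
            ○ open, literals {q1=false, q4=true}.
      branch 1.2 (add \lnot q2):
        ○ open, literals {q2=false, q4=true}.
  branch 2 (add \lnot (q1 \land ((q2 \land (q2 \leftrightarrow q4)) \land ((\lnot q4 \land \lnot q3) \to q2)))):
    ((\lnot q4 \land (q1 \lor q1)) \to \lnot q2): β-rule — branch into \lnot (\lnot q4 \land (q1 \lor q1))  //  \lnot q2.
      branch 2.1 (add \lnot (\lnot q4 \land (q1 \lor q1))):
        \lnot (q1 \land ((q2 \land (q2 \leftrightarrow q4)) \land ((\lnot q4 \land \lnot q3) \to q2))): β-rule — branch into \lnot q1  //  \lnot ((q2 \land (q2 \leftrightarrow q4)) \land ((\lnot q4 \land \lnot q3) \to q2)).
          branch 2.1.1 (add \lnot q1):
            \lnot (\lnot q4 \land (q1 \lor q1)): β-rule — branch into \lnot \lnot q4  //  \lnot (q1 \lor q1).
              branch 2.1.1.1 (add \lnot \lnot q4):
                ○ open, literals {q1=false, q4=true}.
              branch 2.1.1.2 (add \lnot (q1 \lor q1)):
                \lnot (q1 \lor q1): α-rule — add \lnot q1, \lnot q1.
                ○ open, literals {q1=false}.
          branch 2.1.2 (add \lnot ((q2 \land (q2 \leftrightarrow q4)) \land ((\lnot q4 \land \lnot q3) \to q2))):
            \lnot (\lnot q4 \land (q1 \lor q1)): β-rule — branch into \lnot \lnot q4  //  \lnot (q1 \lor q1).
              branch 2.1.2.1 (add \lnot \lnot q4):
                \lnot ((q2 \land (q2 \leftrightarrow q4)) \land ((\lnot q4 \land \lnot q3) \to q2)): β-rule — branch into \lnot (q2 \land (q2 \leftrightarrow q4))  //  \lnot ((\lnot q4 \land \lnot q3) \to q2).
                  branch 2.1.2.1.1 (add \lnot (q2 \land (q2 \leftrightarrow q4))):
                    \lnot (q2 \land (q2 \leftrightarrow q4)): β-rule — branch into \lnot q2  //  \lnot (q2 \leftrightarrow q4).
                      branch 2.1.2.1.1.1 (add \lnot q2):
                        ○ open, literals {q2=false, q4=true}.
                      branch 2.1.2.1.1.2 (add \lnot (q2 \leftrightarrow q4)):
                        \lnot (q2 \leftrightarrow q4): β-rule — branch into q2, \lnot q4  //  \lnot q2, q4.
                          branch 2.1.2.1.1.2.1 (add q2, \lnot q4):
                            × closes — contains both q4 and \lnot q4.
                          branch 2.1.2.1.1.2.2 (add \lnot q2, q4):
                            ○ open, literals {q2=false, q4=true}.
                  branch 2.1.2.1.2 (add \lnot ((\lnot q4 \land \lnot q3) \to q2)):
                    \lnot ((\lnot q4 \land \lnot q3) \to q2): α-rule — add (\lnot q4 \land \lnot q3), \lnot q2.
                    (\lnot q4 \land \lnot q3): α-rule — add \lnot q4, \lnot q3.
                    × closes — contains both q4 and \lnot q4.
              branch 2.1.2.2 (add \lnot (q1 \lor q1)):
                \lnot (q1 \lor q1): α-rule — add \lnot q1, \lnot q1.
                \lnot ((q2 \land (q2 \leftrightarrow q4)) \land ((\lnot q4 \land \lnot q3) \to q2)): β-rule — branch into \lnot (q2 \land (q2 \leftrightarrow q4))  //  \lnot ((\lnot q4 \land \lnot q3) \to q2).
                  branch 2.1.2.2.1 (add \lnot (q2 \land (q2 \leftrightarrow q4))):
                    \lnot (q2 \land (q2 \leftrightarrow q4)): β-rule — branch into \lnot q2  //  \lnot (q2 \leftrightarrow q4).
                      branch 2.1.2.2.1.1 (add \lnot q2):
                        ○ open, literals {q1=false, q2=false}.
                      branch 2.1.2.2.1.2 (add \lnot (q2 \leftrightarrow q4)):
                        \lnot (q2 \leftrightarrow q4): β-rule — branch into q2, \lnot q4  //  \lnot q2, q4.
                          branch 2.1.2.2.1.2.1 (add q2, \lnot q4):
                            ○ open, literals {q1=false, q2=true, q4=false}.
                          branch 2.1.2.2.1.2.2 (add \lnot q2, q4):
                            ○ open, literals {q1=false, q2=false, q4=true}.
                  branch 2.1.2.2.2 (add \lnot ((\lnot q4 \land \lnot q3) \to q2)):
                    \lnot ((\lnot q4 \land \lnot q3) \to q2): α-rule — add (\lnot q4 \land \lnot q3), \lnot q2.
                    (\lnot q4 \land \lnot q3): α-rule — add \lnot q4, \lnot q3.
                    ○ open, literals {q1=false, q2=false, q3=false, q4=false}.
      branch 2.2 (add \lnot q2):
        \lnot (q1 \land ((q2 \land (q2 \leftrightarrow q4)) \land ((\lnot q4 \land \lnot q3) \to q2))): β-rule — branch into \lnot q1  //  \lnot ((q2 \land (q2 \leftrightarrow q4)) \land ((\lnot q4 \land \lnot q3) \to q2)).
          branch 2.2.1 (add \lnot q1):
            ○ open, literals {q1=false, q2=false}.
          branch 2.2.2 (add \lnot ((q2 \land (q2 \leftrightarrow q4)) \land ((\lnot q4 \land \lnot q3) \to q2))):
            \lnot ((q2 \land (q2 \leftrightarrow q4)) \land ((\lnot q4 \land \lnot q3) \to q2)): β-rule — branch into \lnot (q2 \land (q2 \leftrightarrow q4))  //  \lnot ((\lnot q4 \land \lnot q3) \to q2).
              branch 2.2.2.1 (add \lnot (q2 \land (q2 \leftrightarrow q4))):
                \lnot (q2 \land (q2 \leftrightarrow q4)): β-rule — branch into \lnot q2  //  \lnot (q2 \leftrightarrow q4).
                  branch 2.2.2.1.1 (add \lnot q2):
                    ○ open, literals {q2=false}.
                  branch 2.2.2.1.2 (add \lnot (q2 \leftrightarrow q4)):
                    \lnot (q2 \leftrightarrow q4): β-rule — branch into q2, \lnot q4  //  \lnot q2, q4.
                      branch 2.2.2.1.2.1 (add q2, \lnot q4):
                        × closes — contains both q2 and \lnot q2.
                      branch 2.2.2.1.2.2 (add \lnot q2, q4):
                        ○ open, literals {q2=false, q4=true}.
              branch 2.2.2.2 (add \lnot ((\lnot q4 \land \lnot q3) \to q2)):
                \lnot ((\lnot q4 \land \lnot q3) \to q2): α-rule — add (\lnot q4 \land \lnot q3), \lnot q2.
                (\lnot q4 \land \lnot q3): α-rule — add \lnot q4, \lnot q3.
                ○ open, literals {q2=false, q3=false, q4=false}.
3 branches closed, 15 open.
An open branch gives a satisfying assignment: q4=true.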